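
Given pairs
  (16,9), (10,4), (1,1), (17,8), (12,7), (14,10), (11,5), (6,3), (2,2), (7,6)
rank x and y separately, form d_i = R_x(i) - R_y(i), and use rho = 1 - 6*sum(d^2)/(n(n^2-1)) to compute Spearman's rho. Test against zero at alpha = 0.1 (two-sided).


Step 1: Rank x and y separately (midranks; no ties here).
rank(x): 16->9, 10->5, 1->1, 17->10, 12->7, 14->8, 11->6, 6->3, 2->2, 7->4
rank(y): 9->9, 4->4, 1->1, 8->8, 7->7, 10->10, 5->5, 3->3, 2->2, 6->6
Step 2: d_i = R_x(i) - R_y(i); compute d_i^2.
  (9-9)^2=0, (5-4)^2=1, (1-1)^2=0, (10-8)^2=4, (7-7)^2=0, (8-10)^2=4, (6-5)^2=1, (3-3)^2=0, (2-2)^2=0, (4-6)^2=4
sum(d^2) = 14.
Step 3: rho = 1 - 6*14 / (10*(10^2 - 1)) = 1 - 84/990 = 0.915152.
Step 4: Under H0, t = rho * sqrt((n-2)/(1-rho^2)) = 6.4212 ~ t(8).
Step 5: Two-sided p-value from the t-distribution with 8 df = 0.000204.
Step 6: alpha = 0.1. reject H0.

rho = 0.9152, p = 0.000204, reject H0 at alpha = 0.1.


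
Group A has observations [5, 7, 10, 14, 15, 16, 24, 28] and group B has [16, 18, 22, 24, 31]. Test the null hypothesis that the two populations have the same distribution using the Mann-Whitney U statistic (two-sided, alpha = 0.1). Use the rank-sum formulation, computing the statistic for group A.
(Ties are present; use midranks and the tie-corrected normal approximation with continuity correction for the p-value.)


Step 1: Combine and sort all 13 observations; assign midranks.
sorted (value, group): (5,X), (7,X), (10,X), (14,X), (15,X), (16,X), (16,Y), (18,Y), (22,Y), (24,X), (24,Y), (28,X), (31,Y)
ranks: 5->1, 7->2, 10->3, 14->4, 15->5, 16->6.5, 16->6.5, 18->8, 22->9, 24->10.5, 24->10.5, 28->12, 31->13
Step 2: Rank sum for X: R1 = 1 + 2 + 3 + 4 + 5 + 6.5 + 10.5 + 12 = 44.
Step 3: U_X = R1 - n1(n1+1)/2 = 44 - 8*9/2 = 44 - 36 = 8.
       U_Y = n1*n2 - U_X = 40 - 8 = 32.
Step 4: Ties are present, so use the tie-corrected normal approximation (with continuity correction) for the p-value.
Step 5: p-value = 0.091397; compare to alpha = 0.1. reject H0.

U_X = 8, p = 0.091397, reject H0 at alpha = 0.1.


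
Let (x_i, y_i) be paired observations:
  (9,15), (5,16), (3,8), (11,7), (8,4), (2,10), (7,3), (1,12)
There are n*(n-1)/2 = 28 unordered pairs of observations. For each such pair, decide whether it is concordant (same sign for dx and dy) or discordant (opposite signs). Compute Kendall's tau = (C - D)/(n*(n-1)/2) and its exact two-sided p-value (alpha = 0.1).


Step 1: Enumerate the 28 unordered pairs (i,j) with i<j and classify each by sign(x_j-x_i) * sign(y_j-y_i).
  (1,2):dx=-4,dy=+1->D; (1,3):dx=-6,dy=-7->C; (1,4):dx=+2,dy=-8->D; (1,5):dx=-1,dy=-11->C
  (1,6):dx=-7,dy=-5->C; (1,7):dx=-2,dy=-12->C; (1,8):dx=-8,dy=-3->C; (2,3):dx=-2,dy=-8->C
  (2,4):dx=+6,dy=-9->D; (2,5):dx=+3,dy=-12->D; (2,6):dx=-3,dy=-6->C; (2,7):dx=+2,dy=-13->D
  (2,8):dx=-4,dy=-4->C; (3,4):dx=+8,dy=-1->D; (3,5):dx=+5,dy=-4->D; (3,6):dx=-1,dy=+2->D
  (3,7):dx=+4,dy=-5->D; (3,8):dx=-2,dy=+4->D; (4,5):dx=-3,dy=-3->C; (4,6):dx=-9,dy=+3->D
  (4,7):dx=-4,dy=-4->C; (4,8):dx=-10,dy=+5->D; (5,6):dx=-6,dy=+6->D; (5,7):dx=-1,dy=-1->C
  (5,8):dx=-7,dy=+8->D; (6,7):dx=+5,dy=-7->D; (6,8):dx=-1,dy=+2->D; (7,8):dx=-6,dy=+9->D
Step 2: C = 11, D = 17, total pairs = 28.
Step 3: tau = (C - D)/(n(n-1)/2) = (11 - 17)/28 = -0.214286.
Step 4: Exact two-sided p-value (enumerate n! = 40320 permutations of y under H0): p = 0.548413.
Step 5: alpha = 0.1. fail to reject H0.

tau_b = -0.2143 (C=11, D=17), p = 0.548413, fail to reject H0.


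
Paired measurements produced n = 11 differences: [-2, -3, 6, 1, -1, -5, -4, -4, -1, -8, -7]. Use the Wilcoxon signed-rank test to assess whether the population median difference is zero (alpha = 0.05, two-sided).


Step 1: Drop any zero differences (none here) and take |d_i|.
|d| = [2, 3, 6, 1, 1, 5, 4, 4, 1, 8, 7]
Step 2: Midrank |d_i| (ties get averaged ranks).
ranks: |2|->4, |3|->5, |6|->9, |1|->2, |1|->2, |5|->8, |4|->6.5, |4|->6.5, |1|->2, |8|->11, |7|->10
Step 3: Attach original signs; sum ranks with positive sign and with negative sign.
W+ = 9 + 2 = 11
W- = 4 + 5 + 2 + 8 + 6.5 + 6.5 + 2 + 11 + 10 = 55
(Check: W+ + W- = 66 should equal n(n+1)/2 = 66.)
Step 4: Test statistic W = min(W+, W-) = 11.
Step 5: Ties in |d|, so use the tie-corrected normal approximation.
        E[W] = n(n+1)/4 = 11*12/4 = 33.
        Tie groups: |d|=1 (t=3), |d|=4 (t=2); sum(t^3 - t) = 30.
        Var[W] = n(n+1)(2n+1)/24 - sum(t^3-t)/48 = 3036/24 - 30/48 = 125.875.
        z = (W - E[W]) / sqrt(Var[W]) = (11 - 33) / 11.2194 = -1.9609.
        Two-sided p = 2*Phi(z) = 0.049892.
Step 6: alpha = 0.05. reject H0.

W+ = 11, W- = 55, W = min = 11, p = 0.049892, reject H0.


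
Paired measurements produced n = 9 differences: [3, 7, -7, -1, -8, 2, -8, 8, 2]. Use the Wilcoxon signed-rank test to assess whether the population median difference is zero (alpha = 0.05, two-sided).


Step 1: Drop any zero differences (none here) and take |d_i|.
|d| = [3, 7, 7, 1, 8, 2, 8, 8, 2]
Step 2: Midrank |d_i| (ties get averaged ranks).
ranks: |3|->4, |7|->5.5, |7|->5.5, |1|->1, |8|->8, |2|->2.5, |8|->8, |8|->8, |2|->2.5
Step 3: Attach original signs; sum ranks with positive sign and with negative sign.
W+ = 4 + 5.5 + 2.5 + 8 + 2.5 = 22.5
W- = 5.5 + 1 + 8 + 8 = 22.5
(Check: W+ + W- = 45 should equal n(n+1)/2 = 45.)
Step 4: Test statistic W = min(W+, W-) = 22.5.
Step 5: Ties in |d|, so use the tie-corrected normal approximation.
        E[W] = n(n+1)/4 = 9*10/4 = 22.5.
        Tie groups: |d|=2 (t=2), |d|=7 (t=2), |d|=8 (t=3); sum(t^3 - t) = 36.
        Var[W] = n(n+1)(2n+1)/24 - sum(t^3-t)/48 = 1710/24 - 36/48 = 70.5.
        z = (W - E[W]) / sqrt(Var[W]) = (22.5 - 22.5) / 8.3964 = 0.0000.
        Two-sided p = 2*Phi(z) = 1.000000.
Step 6: alpha = 0.05. fail to reject H0.

W+ = 22.5, W- = 22.5, W = min = 22.5, p = 1.000000, fail to reject H0.


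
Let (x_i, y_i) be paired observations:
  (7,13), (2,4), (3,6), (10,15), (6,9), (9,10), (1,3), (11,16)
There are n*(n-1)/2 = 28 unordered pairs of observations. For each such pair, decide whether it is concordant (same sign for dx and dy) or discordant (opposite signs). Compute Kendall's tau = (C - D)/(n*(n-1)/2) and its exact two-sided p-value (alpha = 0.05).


Step 1: Enumerate the 28 unordered pairs (i,j) with i<j and classify each by sign(x_j-x_i) * sign(y_j-y_i).
  (1,2):dx=-5,dy=-9->C; (1,3):dx=-4,dy=-7->C; (1,4):dx=+3,dy=+2->C; (1,5):dx=-1,dy=-4->C
  (1,6):dx=+2,dy=-3->D; (1,7):dx=-6,dy=-10->C; (1,8):dx=+4,dy=+3->C; (2,3):dx=+1,dy=+2->C
  (2,4):dx=+8,dy=+11->C; (2,5):dx=+4,dy=+5->C; (2,6):dx=+7,dy=+6->C; (2,7):dx=-1,dy=-1->C
  (2,8):dx=+9,dy=+12->C; (3,4):dx=+7,dy=+9->C; (3,5):dx=+3,dy=+3->C; (3,6):dx=+6,dy=+4->C
  (3,7):dx=-2,dy=-3->C; (3,8):dx=+8,dy=+10->C; (4,5):dx=-4,dy=-6->C; (4,6):dx=-1,dy=-5->C
  (4,7):dx=-9,dy=-12->C; (4,8):dx=+1,dy=+1->C; (5,6):dx=+3,dy=+1->C; (5,7):dx=-5,dy=-6->C
  (5,8):dx=+5,dy=+7->C; (6,7):dx=-8,dy=-7->C; (6,8):dx=+2,dy=+6->C; (7,8):dx=+10,dy=+13->C
Step 2: C = 27, D = 1, total pairs = 28.
Step 3: tau = (C - D)/(n(n-1)/2) = (27 - 1)/28 = 0.928571.
Step 4: Exact two-sided p-value (enumerate n! = 40320 permutations of y under H0): p = 0.000397.
Step 5: alpha = 0.05. reject H0.

tau_b = 0.9286 (C=27, D=1), p = 0.000397, reject H0.


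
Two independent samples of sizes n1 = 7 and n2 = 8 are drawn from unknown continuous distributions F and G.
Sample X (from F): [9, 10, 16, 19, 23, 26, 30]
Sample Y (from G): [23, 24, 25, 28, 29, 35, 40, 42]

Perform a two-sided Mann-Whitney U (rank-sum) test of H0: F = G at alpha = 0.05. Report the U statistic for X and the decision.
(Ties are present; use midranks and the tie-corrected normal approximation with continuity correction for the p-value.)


Step 1: Combine and sort all 15 observations; assign midranks.
sorted (value, group): (9,X), (10,X), (16,X), (19,X), (23,X), (23,Y), (24,Y), (25,Y), (26,X), (28,Y), (29,Y), (30,X), (35,Y), (40,Y), (42,Y)
ranks: 9->1, 10->2, 16->3, 19->4, 23->5.5, 23->5.5, 24->7, 25->8, 26->9, 28->10, 29->11, 30->12, 35->13, 40->14, 42->15
Step 2: Rank sum for X: R1 = 1 + 2 + 3 + 4 + 5.5 + 9 + 12 = 36.5.
Step 3: U_X = R1 - n1(n1+1)/2 = 36.5 - 7*8/2 = 36.5 - 28 = 8.5.
       U_Y = n1*n2 - U_X = 56 - 8.5 = 47.5.
Step 4: Ties are present, so use the tie-corrected normal approximation (with continuity correction) for the p-value.
Step 5: p-value = 0.027751; compare to alpha = 0.05. reject H0.

U_X = 8.5, p = 0.027751, reject H0 at alpha = 0.05.


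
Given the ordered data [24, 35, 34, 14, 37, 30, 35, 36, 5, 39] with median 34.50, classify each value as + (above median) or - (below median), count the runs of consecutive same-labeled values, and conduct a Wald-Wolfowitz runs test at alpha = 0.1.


Step 1: Compute median = 34.50; label A = above, B = below.
Labels in order: BABBABAABA  (n_A = 5, n_B = 5)
Step 2: Count runs R = 8.
Step 3: Under H0 (random ordering), E[R] = 2*n_A*n_B/(n_A+n_B) + 1 = 2*5*5/10 + 1 = 6.0000.
        Var[R] = 2*n_A*n_B*(2*n_A*n_B - n_A - n_B) / ((n_A+n_B)^2 * (n_A+n_B-1)) = 2000/900 = 2.2222.
        SD[R] = 1.4907.
Step 4: Continuity-corrected z = (R - 0.5 - E[R]) / SD[R] = (8 - 0.5 - 6.0000) / 1.4907 = 1.0062.
Step 5: Two-sided p-value via normal approximation = 2*(1 - Phi(|z|)) = 0.314305.
Step 6: alpha = 0.1. fail to reject H0.

R = 8, z = 1.0062, p = 0.314305, fail to reject H0.


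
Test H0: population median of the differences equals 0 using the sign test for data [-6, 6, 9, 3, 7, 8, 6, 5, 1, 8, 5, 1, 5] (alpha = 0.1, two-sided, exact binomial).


Step 1: Discard zero differences. Original n = 13; n_eff = number of nonzero differences = 13.
Nonzero differences (with sign): -6, +6, +9, +3, +7, +8, +6, +5, +1, +8, +5, +1, +5
Step 2: Count signs: positive = 12, negative = 1.
Step 3: Under H0: P(positive) = 0.5, so the number of positives S ~ Bin(13, 0.5).
Step 4: Two-sided exact p-value = sum of Bin(13,0.5) probabilities at or below the observed probability = 0.003418.
Step 5: alpha = 0.1. reject H0.

n_eff = 13, pos = 12, neg = 1, p = 0.003418, reject H0.


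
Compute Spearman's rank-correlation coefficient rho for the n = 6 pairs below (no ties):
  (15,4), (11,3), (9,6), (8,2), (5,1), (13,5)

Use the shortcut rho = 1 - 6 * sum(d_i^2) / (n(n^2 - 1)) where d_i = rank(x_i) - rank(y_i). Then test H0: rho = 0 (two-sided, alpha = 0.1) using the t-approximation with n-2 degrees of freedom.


Step 1: Rank x and y separately (midranks; no ties here).
rank(x): 15->6, 11->4, 9->3, 8->2, 5->1, 13->5
rank(y): 4->4, 3->3, 6->6, 2->2, 1->1, 5->5
Step 2: d_i = R_x(i) - R_y(i); compute d_i^2.
  (6-4)^2=4, (4-3)^2=1, (3-6)^2=9, (2-2)^2=0, (1-1)^2=0, (5-5)^2=0
sum(d^2) = 14.
Step 3: rho = 1 - 6*14 / (6*(6^2 - 1)) = 1 - 84/210 = 0.600000.
Step 4: Under H0, t = rho * sqrt((n-2)/(1-rho^2)) = 1.5000 ~ t(4).
Step 5: Two-sided p-value from the t-distribution with 4 df = 0.208000.
Step 6: alpha = 0.1. fail to reject H0.

rho = 0.6000, p = 0.208000, fail to reject H0 at alpha = 0.1.


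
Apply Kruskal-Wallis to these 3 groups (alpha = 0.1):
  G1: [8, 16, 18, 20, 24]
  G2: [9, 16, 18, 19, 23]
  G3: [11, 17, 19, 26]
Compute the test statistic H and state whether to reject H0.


Step 1: Combine all N = 14 observations and assign midranks.
sorted (value, group, rank): (8,G1,1), (9,G2,2), (11,G3,3), (16,G1,4.5), (16,G2,4.5), (17,G3,6), (18,G1,7.5), (18,G2,7.5), (19,G2,9.5), (19,G3,9.5), (20,G1,11), (23,G2,12), (24,G1,13), (26,G3,14)
Step 2: Sum ranks within each group.
R_1 = 37 (n_1 = 5)
R_2 = 35.5 (n_2 = 5)
R_3 = 32.5 (n_3 = 4)
Step 3: H = 12/(N(N+1)) * sum(R_i^2/n_i) - 3(N+1)
     = 12/(14*15) * (37^2/5 + 35.5^2/5 + 32.5^2/4) - 3*15
     = 0.057143 * 789.913 - 45
     = 0.137857.
Step 4: Ties present; correction factor C = 1 - 18/(14^3 - 14) = 0.993407. Corrected H = 0.137857 / 0.993407 = 0.138772.
Step 5: Under H0, H ~ chi^2(2); p-value = 0.932966.
Step 6: alpha = 0.1. fail to reject H0.

H = 0.1388, df = 2, p = 0.932966, fail to reject H0.


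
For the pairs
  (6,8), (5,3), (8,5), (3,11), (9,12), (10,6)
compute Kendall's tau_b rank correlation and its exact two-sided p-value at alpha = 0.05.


Step 1: Enumerate the 15 unordered pairs (i,j) with i<j and classify each by sign(x_j-x_i) * sign(y_j-y_i).
  (1,2):dx=-1,dy=-5->C; (1,3):dx=+2,dy=-3->D; (1,4):dx=-3,dy=+3->D; (1,5):dx=+3,dy=+4->C
  (1,6):dx=+4,dy=-2->D; (2,3):dx=+3,dy=+2->C; (2,4):dx=-2,dy=+8->D; (2,5):dx=+4,dy=+9->C
  (2,6):dx=+5,dy=+3->C; (3,4):dx=-5,dy=+6->D; (3,5):dx=+1,dy=+7->C; (3,6):dx=+2,dy=+1->C
  (4,5):dx=+6,dy=+1->C; (4,6):dx=+7,dy=-5->D; (5,6):dx=+1,dy=-6->D
Step 2: C = 8, D = 7, total pairs = 15.
Step 3: tau = (C - D)/(n(n-1)/2) = (8 - 7)/15 = 0.066667.
Step 4: Exact two-sided p-value (enumerate n! = 720 permutations of y under H0): p = 1.000000.
Step 5: alpha = 0.05. fail to reject H0.

tau_b = 0.0667 (C=8, D=7), p = 1.000000, fail to reject H0.


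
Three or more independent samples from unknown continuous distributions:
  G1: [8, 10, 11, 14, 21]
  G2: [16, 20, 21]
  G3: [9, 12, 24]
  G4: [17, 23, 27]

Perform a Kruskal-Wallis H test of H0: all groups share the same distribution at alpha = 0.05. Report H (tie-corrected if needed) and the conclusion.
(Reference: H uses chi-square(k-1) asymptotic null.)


Step 1: Combine all N = 14 observations and assign midranks.
sorted (value, group, rank): (8,G1,1), (9,G3,2), (10,G1,3), (11,G1,4), (12,G3,5), (14,G1,6), (16,G2,7), (17,G4,8), (20,G2,9), (21,G1,10.5), (21,G2,10.5), (23,G4,12), (24,G3,13), (27,G4,14)
Step 2: Sum ranks within each group.
R_1 = 24.5 (n_1 = 5)
R_2 = 26.5 (n_2 = 3)
R_3 = 20 (n_3 = 3)
R_4 = 34 (n_4 = 3)
Step 3: H = 12/(N(N+1)) * sum(R_i^2/n_i) - 3(N+1)
     = 12/(14*15) * (24.5^2/5 + 26.5^2/3 + 20^2/3 + 34^2/3) - 3*15
     = 0.057143 * 872.8 - 45
     = 4.874286.
Step 4: Ties present; correction factor C = 1 - 6/(14^3 - 14) = 0.997802. Corrected H = 4.874286 / 0.997802 = 4.885022.
Step 5: Under H0, H ~ chi^2(3); p-value = 0.180413.
Step 6: alpha = 0.05. fail to reject H0.

H = 4.8850, df = 3, p = 0.180413, fail to reject H0.


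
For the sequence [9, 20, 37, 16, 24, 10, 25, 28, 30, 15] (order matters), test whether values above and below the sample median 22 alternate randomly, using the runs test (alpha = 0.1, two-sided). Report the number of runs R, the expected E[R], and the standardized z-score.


Step 1: Compute median = 22; label A = above, B = below.
Labels in order: BBABABAAAB  (n_A = 5, n_B = 5)
Step 2: Count runs R = 7.
Step 3: Under H0 (random ordering), E[R] = 2*n_A*n_B/(n_A+n_B) + 1 = 2*5*5/10 + 1 = 6.0000.
        Var[R] = 2*n_A*n_B*(2*n_A*n_B - n_A - n_B) / ((n_A+n_B)^2 * (n_A+n_B-1)) = 2000/900 = 2.2222.
        SD[R] = 1.4907.
Step 4: Continuity-corrected z = (R - 0.5 - E[R]) / SD[R] = (7 - 0.5 - 6.0000) / 1.4907 = 0.3354.
Step 5: Two-sided p-value via normal approximation = 2*(1 - Phi(|z|)) = 0.737316.
Step 6: alpha = 0.1. fail to reject H0.

R = 7, z = 0.3354, p = 0.737316, fail to reject H0.


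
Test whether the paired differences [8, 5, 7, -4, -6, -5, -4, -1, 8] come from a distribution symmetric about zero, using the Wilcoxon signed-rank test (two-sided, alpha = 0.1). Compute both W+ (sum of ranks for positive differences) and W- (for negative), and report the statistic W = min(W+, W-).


Step 1: Drop any zero differences (none here) and take |d_i|.
|d| = [8, 5, 7, 4, 6, 5, 4, 1, 8]
Step 2: Midrank |d_i| (ties get averaged ranks).
ranks: |8|->8.5, |5|->4.5, |7|->7, |4|->2.5, |6|->6, |5|->4.5, |4|->2.5, |1|->1, |8|->8.5
Step 3: Attach original signs; sum ranks with positive sign and with negative sign.
W+ = 8.5 + 4.5 + 7 + 8.5 = 28.5
W- = 2.5 + 6 + 4.5 + 2.5 + 1 = 16.5
(Check: W+ + W- = 45 should equal n(n+1)/2 = 45.)
Step 4: Test statistic W = min(W+, W-) = 16.5.
Step 5: Ties in |d|, so use the tie-corrected normal approximation.
        E[W] = n(n+1)/4 = 9*10/4 = 22.5.
        Tie groups: |d|=4 (t=2), |d|=5 (t=2), |d|=8 (t=2); sum(t^3 - t) = 18.
        Var[W] = n(n+1)(2n+1)/24 - sum(t^3-t)/48 = 1710/24 - 18/48 = 70.875.
        z = (W - E[W]) / sqrt(Var[W]) = (16.5 - 22.5) / 8.4187 = -0.7127.
        Two-sided p = 2*Phi(z) = 0.476033.
Step 6: alpha = 0.1. fail to reject H0.

W+ = 28.5, W- = 16.5, W = min = 16.5, p = 0.476033, fail to reject H0.


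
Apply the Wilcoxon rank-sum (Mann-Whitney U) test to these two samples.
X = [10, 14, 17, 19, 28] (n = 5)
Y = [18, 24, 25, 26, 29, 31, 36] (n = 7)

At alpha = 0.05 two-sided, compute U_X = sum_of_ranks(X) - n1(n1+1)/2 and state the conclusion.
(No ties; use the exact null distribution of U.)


Step 1: Combine and sort all 12 observations; assign midranks.
sorted (value, group): (10,X), (14,X), (17,X), (18,Y), (19,X), (24,Y), (25,Y), (26,Y), (28,X), (29,Y), (31,Y), (36,Y)
ranks: 10->1, 14->2, 17->3, 18->4, 19->5, 24->6, 25->7, 26->8, 28->9, 29->10, 31->11, 36->12
Step 2: Rank sum for X: R1 = 1 + 2 + 3 + 5 + 9 = 20.
Step 3: U_X = R1 - n1(n1+1)/2 = 20 - 5*6/2 = 20 - 15 = 5.
       U_Y = n1*n2 - U_X = 35 - 5 = 30.
Step 4: No ties, so the exact null distribution of U (based on enumerating the C(12,5) = 792 equally likely rank assignments) gives the two-sided p-value.
Step 5: p-value = 0.047980; compare to alpha = 0.05. reject H0.

U_X = 5, p = 0.047980, reject H0 at alpha = 0.05.


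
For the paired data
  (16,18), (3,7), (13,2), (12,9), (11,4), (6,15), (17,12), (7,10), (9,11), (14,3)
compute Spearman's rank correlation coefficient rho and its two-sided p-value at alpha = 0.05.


Step 1: Rank x and y separately (midranks; no ties here).
rank(x): 16->9, 3->1, 13->7, 12->6, 11->5, 6->2, 17->10, 7->3, 9->4, 14->8
rank(y): 18->10, 7->4, 2->1, 9->5, 4->3, 15->9, 12->8, 10->6, 11->7, 3->2
Step 2: d_i = R_x(i) - R_y(i); compute d_i^2.
  (9-10)^2=1, (1-4)^2=9, (7-1)^2=36, (6-5)^2=1, (5-3)^2=4, (2-9)^2=49, (10-8)^2=4, (3-6)^2=9, (4-7)^2=9, (8-2)^2=36
sum(d^2) = 158.
Step 3: rho = 1 - 6*158 / (10*(10^2 - 1)) = 1 - 948/990 = 0.042424.
Step 4: Under H0, t = rho * sqrt((n-2)/(1-rho^2)) = 0.1201 ~ t(8).
Step 5: Two-sided p-value from the t-distribution with 8 df = 0.907364.
Step 6: alpha = 0.05. fail to reject H0.

rho = 0.0424, p = 0.907364, fail to reject H0 at alpha = 0.05.


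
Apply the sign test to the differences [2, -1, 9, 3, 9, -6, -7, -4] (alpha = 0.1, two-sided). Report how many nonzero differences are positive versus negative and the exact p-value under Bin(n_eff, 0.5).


Step 1: Discard zero differences. Original n = 8; n_eff = number of nonzero differences = 8.
Nonzero differences (with sign): +2, -1, +9, +3, +9, -6, -7, -4
Step 2: Count signs: positive = 4, negative = 4.
Step 3: Under H0: P(positive) = 0.5, so the number of positives S ~ Bin(8, 0.5).
Step 4: Two-sided exact p-value = sum of Bin(8,0.5) probabilities at or below the observed probability = 1.000000.
Step 5: alpha = 0.1. fail to reject H0.

n_eff = 8, pos = 4, neg = 4, p = 1.000000, fail to reject H0.


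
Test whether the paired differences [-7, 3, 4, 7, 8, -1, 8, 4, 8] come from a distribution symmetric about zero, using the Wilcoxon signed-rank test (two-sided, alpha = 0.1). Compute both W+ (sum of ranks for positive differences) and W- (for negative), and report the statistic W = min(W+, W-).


Step 1: Drop any zero differences (none here) and take |d_i|.
|d| = [7, 3, 4, 7, 8, 1, 8, 4, 8]
Step 2: Midrank |d_i| (ties get averaged ranks).
ranks: |7|->5.5, |3|->2, |4|->3.5, |7|->5.5, |8|->8, |1|->1, |8|->8, |4|->3.5, |8|->8
Step 3: Attach original signs; sum ranks with positive sign and with negative sign.
W+ = 2 + 3.5 + 5.5 + 8 + 8 + 3.5 + 8 = 38.5
W- = 5.5 + 1 = 6.5
(Check: W+ + W- = 45 should equal n(n+1)/2 = 45.)
Step 4: Test statistic W = min(W+, W-) = 6.5.
Step 5: Ties in |d|, so use the tie-corrected normal approximation.
        E[W] = n(n+1)/4 = 9*10/4 = 22.5.
        Tie groups: |d|=4 (t=2), |d|=7 (t=2), |d|=8 (t=3); sum(t^3 - t) = 36.
        Var[W] = n(n+1)(2n+1)/24 - sum(t^3-t)/48 = 1710/24 - 36/48 = 70.5.
        z = (W - E[W]) / sqrt(Var[W]) = (6.5 - 22.5) / 8.3964 = -1.9056.
        Two-sided p = 2*Phi(z) = 0.056706.
Step 6: alpha = 0.1. reject H0.

W+ = 38.5, W- = 6.5, W = min = 6.5, p = 0.056706, reject H0.


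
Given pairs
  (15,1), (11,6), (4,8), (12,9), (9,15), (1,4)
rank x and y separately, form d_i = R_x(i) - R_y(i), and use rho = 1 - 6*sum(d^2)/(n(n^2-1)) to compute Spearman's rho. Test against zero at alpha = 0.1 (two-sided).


Step 1: Rank x and y separately (midranks; no ties here).
rank(x): 15->6, 11->4, 4->2, 12->5, 9->3, 1->1
rank(y): 1->1, 6->3, 8->4, 9->5, 15->6, 4->2
Step 2: d_i = R_x(i) - R_y(i); compute d_i^2.
  (6-1)^2=25, (4-3)^2=1, (2-4)^2=4, (5-5)^2=0, (3-6)^2=9, (1-2)^2=1
sum(d^2) = 40.
Step 3: rho = 1 - 6*40 / (6*(6^2 - 1)) = 1 - 240/210 = -0.142857.
Step 4: Under H0, t = rho * sqrt((n-2)/(1-rho^2)) = -0.2887 ~ t(4).
Step 5: Two-sided p-value from the t-distribution with 4 df = 0.787172.
Step 6: alpha = 0.1. fail to reject H0.

rho = -0.1429, p = 0.787172, fail to reject H0 at alpha = 0.1.


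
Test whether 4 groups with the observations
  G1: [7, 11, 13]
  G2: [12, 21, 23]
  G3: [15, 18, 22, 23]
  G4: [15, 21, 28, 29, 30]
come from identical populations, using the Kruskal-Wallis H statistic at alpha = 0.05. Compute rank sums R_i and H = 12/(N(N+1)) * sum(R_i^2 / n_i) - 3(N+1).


Step 1: Combine all N = 15 observations and assign midranks.
sorted (value, group, rank): (7,G1,1), (11,G1,2), (12,G2,3), (13,G1,4), (15,G3,5.5), (15,G4,5.5), (18,G3,7), (21,G2,8.5), (21,G4,8.5), (22,G3,10), (23,G2,11.5), (23,G3,11.5), (28,G4,13), (29,G4,14), (30,G4,15)
Step 2: Sum ranks within each group.
R_1 = 7 (n_1 = 3)
R_2 = 23 (n_2 = 3)
R_3 = 34 (n_3 = 4)
R_4 = 56 (n_4 = 5)
Step 3: H = 12/(N(N+1)) * sum(R_i^2/n_i) - 3(N+1)
     = 12/(15*16) * (7^2/3 + 23^2/3 + 34^2/4 + 56^2/5) - 3*16
     = 0.050000 * 1108.87 - 48
     = 7.443333.
Step 4: Ties present; correction factor C = 1 - 18/(15^3 - 15) = 0.994643. Corrected H = 7.443333 / 0.994643 = 7.483423.
Step 5: Under H0, H ~ chi^2(3); p-value = 0.057986.
Step 6: alpha = 0.05. fail to reject H0.

H = 7.4834, df = 3, p = 0.057986, fail to reject H0.


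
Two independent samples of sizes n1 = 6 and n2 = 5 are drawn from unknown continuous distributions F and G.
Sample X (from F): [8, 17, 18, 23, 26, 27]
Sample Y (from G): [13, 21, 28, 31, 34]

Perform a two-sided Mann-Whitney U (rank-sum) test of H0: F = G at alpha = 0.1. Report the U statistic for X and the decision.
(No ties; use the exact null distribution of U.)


Step 1: Combine and sort all 11 observations; assign midranks.
sorted (value, group): (8,X), (13,Y), (17,X), (18,X), (21,Y), (23,X), (26,X), (27,X), (28,Y), (31,Y), (34,Y)
ranks: 8->1, 13->2, 17->3, 18->4, 21->5, 23->6, 26->7, 27->8, 28->9, 31->10, 34->11
Step 2: Rank sum for X: R1 = 1 + 3 + 4 + 6 + 7 + 8 = 29.
Step 3: U_X = R1 - n1(n1+1)/2 = 29 - 6*7/2 = 29 - 21 = 8.
       U_Y = n1*n2 - U_X = 30 - 8 = 22.
Step 4: No ties, so the exact null distribution of U (based on enumerating the C(11,6) = 462 equally likely rank assignments) gives the two-sided p-value.
Step 5: p-value = 0.246753; compare to alpha = 0.1. fail to reject H0.

U_X = 8, p = 0.246753, fail to reject H0 at alpha = 0.1.


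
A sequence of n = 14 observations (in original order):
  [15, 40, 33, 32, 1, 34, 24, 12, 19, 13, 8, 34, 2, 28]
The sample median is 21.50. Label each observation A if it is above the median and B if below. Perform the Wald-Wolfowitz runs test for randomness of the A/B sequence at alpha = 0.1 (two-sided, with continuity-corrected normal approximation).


Step 1: Compute median = 21.50; label A = above, B = below.
Labels in order: BAAABAABBBBABA  (n_A = 7, n_B = 7)
Step 2: Count runs R = 8.
Step 3: Under H0 (random ordering), E[R] = 2*n_A*n_B/(n_A+n_B) + 1 = 2*7*7/14 + 1 = 8.0000.
        Var[R] = 2*n_A*n_B*(2*n_A*n_B - n_A - n_B) / ((n_A+n_B)^2 * (n_A+n_B-1)) = 8232/2548 = 3.2308.
        SD[R] = 1.7974.
Step 4: R = E[R], so z = 0 with no continuity correction.
Step 5: Two-sided p-value via normal approximation = 2*(1 - Phi(|z|)) = 1.000000.
Step 6: alpha = 0.1. fail to reject H0.

R = 8, z = 0.0000, p = 1.000000, fail to reject H0.


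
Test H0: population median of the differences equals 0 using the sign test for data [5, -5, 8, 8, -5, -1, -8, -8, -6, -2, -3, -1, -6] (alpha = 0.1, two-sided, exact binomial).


Step 1: Discard zero differences. Original n = 13; n_eff = number of nonzero differences = 13.
Nonzero differences (with sign): +5, -5, +8, +8, -5, -1, -8, -8, -6, -2, -3, -1, -6
Step 2: Count signs: positive = 3, negative = 10.
Step 3: Under H0: P(positive) = 0.5, so the number of positives S ~ Bin(13, 0.5).
Step 4: Two-sided exact p-value = sum of Bin(13,0.5) probabilities at or below the observed probability = 0.092285.
Step 5: alpha = 0.1. reject H0.

n_eff = 13, pos = 3, neg = 10, p = 0.092285, reject H0.


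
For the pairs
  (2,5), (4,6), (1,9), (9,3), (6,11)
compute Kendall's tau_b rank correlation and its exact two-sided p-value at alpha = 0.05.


Step 1: Enumerate the 10 unordered pairs (i,j) with i<j and classify each by sign(x_j-x_i) * sign(y_j-y_i).
  (1,2):dx=+2,dy=+1->C; (1,3):dx=-1,dy=+4->D; (1,4):dx=+7,dy=-2->D; (1,5):dx=+4,dy=+6->C
  (2,3):dx=-3,dy=+3->D; (2,4):dx=+5,dy=-3->D; (2,5):dx=+2,dy=+5->C; (3,4):dx=+8,dy=-6->D
  (3,5):dx=+5,dy=+2->C; (4,5):dx=-3,dy=+8->D
Step 2: C = 4, D = 6, total pairs = 10.
Step 3: tau = (C - D)/(n(n-1)/2) = (4 - 6)/10 = -0.200000.
Step 4: Exact two-sided p-value (enumerate n! = 120 permutations of y under H0): p = 0.816667.
Step 5: alpha = 0.05. fail to reject H0.

tau_b = -0.2000 (C=4, D=6), p = 0.816667, fail to reject H0.


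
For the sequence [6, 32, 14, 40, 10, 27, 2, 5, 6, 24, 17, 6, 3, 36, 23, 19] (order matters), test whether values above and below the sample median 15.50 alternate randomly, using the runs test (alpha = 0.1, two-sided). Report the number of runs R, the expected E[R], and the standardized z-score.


Step 1: Compute median = 15.50; label A = above, B = below.
Labels in order: BABABABBBAABBAAA  (n_A = 8, n_B = 8)
Step 2: Count runs R = 10.
Step 3: Under H0 (random ordering), E[R] = 2*n_A*n_B/(n_A+n_B) + 1 = 2*8*8/16 + 1 = 9.0000.
        Var[R] = 2*n_A*n_B*(2*n_A*n_B - n_A - n_B) / ((n_A+n_B)^2 * (n_A+n_B-1)) = 14336/3840 = 3.7333.
        SD[R] = 1.9322.
Step 4: Continuity-corrected z = (R - 0.5 - E[R]) / SD[R] = (10 - 0.5 - 9.0000) / 1.9322 = 0.2588.
Step 5: Two-sided p-value via normal approximation = 2*(1 - Phi(|z|)) = 0.795809.
Step 6: alpha = 0.1. fail to reject H0.

R = 10, z = 0.2588, p = 0.795809, fail to reject H0.


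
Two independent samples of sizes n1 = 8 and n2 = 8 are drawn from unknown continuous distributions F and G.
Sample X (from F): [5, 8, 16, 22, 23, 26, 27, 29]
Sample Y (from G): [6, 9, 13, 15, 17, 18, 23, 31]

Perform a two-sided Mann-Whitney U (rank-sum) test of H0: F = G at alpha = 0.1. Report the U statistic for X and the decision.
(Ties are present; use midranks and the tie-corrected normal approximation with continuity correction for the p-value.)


Step 1: Combine and sort all 16 observations; assign midranks.
sorted (value, group): (5,X), (6,Y), (8,X), (9,Y), (13,Y), (15,Y), (16,X), (17,Y), (18,Y), (22,X), (23,X), (23,Y), (26,X), (27,X), (29,X), (31,Y)
ranks: 5->1, 6->2, 8->3, 9->4, 13->5, 15->6, 16->7, 17->8, 18->9, 22->10, 23->11.5, 23->11.5, 26->13, 27->14, 29->15, 31->16
Step 2: Rank sum for X: R1 = 1 + 3 + 7 + 10 + 11.5 + 13 + 14 + 15 = 74.5.
Step 3: U_X = R1 - n1(n1+1)/2 = 74.5 - 8*9/2 = 74.5 - 36 = 38.5.
       U_Y = n1*n2 - U_X = 64 - 38.5 = 25.5.
Step 4: Ties are present, so use the tie-corrected normal approximation (with continuity correction) for the p-value.
Step 5: p-value = 0.528309; compare to alpha = 0.1. fail to reject H0.

U_X = 38.5, p = 0.528309, fail to reject H0 at alpha = 0.1.


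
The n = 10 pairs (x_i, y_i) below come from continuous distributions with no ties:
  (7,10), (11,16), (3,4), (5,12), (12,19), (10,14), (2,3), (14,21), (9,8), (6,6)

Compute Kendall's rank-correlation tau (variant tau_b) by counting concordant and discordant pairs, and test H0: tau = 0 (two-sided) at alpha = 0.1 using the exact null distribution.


Step 1: Enumerate the 45 unordered pairs (i,j) with i<j and classify each by sign(x_j-x_i) * sign(y_j-y_i).
  (1,2):dx=+4,dy=+6->C; (1,3):dx=-4,dy=-6->C; (1,4):dx=-2,dy=+2->D; (1,5):dx=+5,dy=+9->C
  (1,6):dx=+3,dy=+4->C; (1,7):dx=-5,dy=-7->C; (1,8):dx=+7,dy=+11->C; (1,9):dx=+2,dy=-2->D
  (1,10):dx=-1,dy=-4->C; (2,3):dx=-8,dy=-12->C; (2,4):dx=-6,dy=-4->C; (2,5):dx=+1,dy=+3->C
  (2,6):dx=-1,dy=-2->C; (2,7):dx=-9,dy=-13->C; (2,8):dx=+3,dy=+5->C; (2,9):dx=-2,dy=-8->C
  (2,10):dx=-5,dy=-10->C; (3,4):dx=+2,dy=+8->C; (3,5):dx=+9,dy=+15->C; (3,6):dx=+7,dy=+10->C
  (3,7):dx=-1,dy=-1->C; (3,8):dx=+11,dy=+17->C; (3,9):dx=+6,dy=+4->C; (3,10):dx=+3,dy=+2->C
  (4,5):dx=+7,dy=+7->C; (4,6):dx=+5,dy=+2->C; (4,7):dx=-3,dy=-9->C; (4,8):dx=+9,dy=+9->C
  (4,9):dx=+4,dy=-4->D; (4,10):dx=+1,dy=-6->D; (5,6):dx=-2,dy=-5->C; (5,7):dx=-10,dy=-16->C
  (5,8):dx=+2,dy=+2->C; (5,9):dx=-3,dy=-11->C; (5,10):dx=-6,dy=-13->C; (6,7):dx=-8,dy=-11->C
  (6,8):dx=+4,dy=+7->C; (6,9):dx=-1,dy=-6->C; (6,10):dx=-4,dy=-8->C; (7,8):dx=+12,dy=+18->C
  (7,9):dx=+7,dy=+5->C; (7,10):dx=+4,dy=+3->C; (8,9):dx=-5,dy=-13->C; (8,10):dx=-8,dy=-15->C
  (9,10):dx=-3,dy=-2->C
Step 2: C = 41, D = 4, total pairs = 45.
Step 3: tau = (C - D)/(n(n-1)/2) = (41 - 4)/45 = 0.822222.
Step 4: Exact two-sided p-value (enumerate n! = 3628800 permutations of y under H0): p = 0.000358.
Step 5: alpha = 0.1. reject H0.

tau_b = 0.8222 (C=41, D=4), p = 0.000358, reject H0.


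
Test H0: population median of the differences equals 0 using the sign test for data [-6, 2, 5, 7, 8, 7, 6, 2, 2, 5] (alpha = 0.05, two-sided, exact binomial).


Step 1: Discard zero differences. Original n = 10; n_eff = number of nonzero differences = 10.
Nonzero differences (with sign): -6, +2, +5, +7, +8, +7, +6, +2, +2, +5
Step 2: Count signs: positive = 9, negative = 1.
Step 3: Under H0: P(positive) = 0.5, so the number of positives S ~ Bin(10, 0.5).
Step 4: Two-sided exact p-value = sum of Bin(10,0.5) probabilities at or below the observed probability = 0.021484.
Step 5: alpha = 0.05. reject H0.

n_eff = 10, pos = 9, neg = 1, p = 0.021484, reject H0.


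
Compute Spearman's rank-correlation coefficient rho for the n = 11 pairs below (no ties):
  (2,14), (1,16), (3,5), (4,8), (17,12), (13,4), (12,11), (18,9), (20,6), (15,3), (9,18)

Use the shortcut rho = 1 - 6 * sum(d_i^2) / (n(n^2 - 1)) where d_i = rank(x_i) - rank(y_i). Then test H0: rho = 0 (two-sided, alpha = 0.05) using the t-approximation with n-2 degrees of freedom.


Step 1: Rank x and y separately (midranks; no ties here).
rank(x): 2->2, 1->1, 3->3, 4->4, 17->9, 13->7, 12->6, 18->10, 20->11, 15->8, 9->5
rank(y): 14->9, 16->10, 5->3, 8->5, 12->8, 4->2, 11->7, 9->6, 6->4, 3->1, 18->11
Step 2: d_i = R_x(i) - R_y(i); compute d_i^2.
  (2-9)^2=49, (1-10)^2=81, (3-3)^2=0, (4-5)^2=1, (9-8)^2=1, (7-2)^2=25, (6-7)^2=1, (10-6)^2=16, (11-4)^2=49, (8-1)^2=49, (5-11)^2=36
sum(d^2) = 308.
Step 3: rho = 1 - 6*308 / (11*(11^2 - 1)) = 1 - 1848/1320 = -0.400000.
Step 4: Under H0, t = rho * sqrt((n-2)/(1-rho^2)) = -1.3093 ~ t(9).
Step 5: Two-sided p-value from the t-distribution with 9 df = 0.222868.
Step 6: alpha = 0.05. fail to reject H0.

rho = -0.4000, p = 0.222868, fail to reject H0 at alpha = 0.05.


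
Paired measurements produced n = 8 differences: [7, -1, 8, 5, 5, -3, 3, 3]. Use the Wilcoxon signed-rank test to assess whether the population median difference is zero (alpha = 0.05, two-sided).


Step 1: Drop any zero differences (none here) and take |d_i|.
|d| = [7, 1, 8, 5, 5, 3, 3, 3]
Step 2: Midrank |d_i| (ties get averaged ranks).
ranks: |7|->7, |1|->1, |8|->8, |5|->5.5, |5|->5.5, |3|->3, |3|->3, |3|->3
Step 3: Attach original signs; sum ranks with positive sign and with negative sign.
W+ = 7 + 8 + 5.5 + 5.5 + 3 + 3 = 32
W- = 1 + 3 = 4
(Check: W+ + W- = 36 should equal n(n+1)/2 = 36.)
Step 4: Test statistic W = min(W+, W-) = 4.
Step 5: Ties in |d|, so use the tie-corrected normal approximation.
        E[W] = n(n+1)/4 = 8*9/4 = 18.
        Tie groups: |d|=3 (t=3), |d|=5 (t=2); sum(t^3 - t) = 30.
        Var[W] = n(n+1)(2n+1)/24 - sum(t^3-t)/48 = 1224/24 - 30/48 = 50.375.
        z = (W - E[W]) / sqrt(Var[W]) = (4 - 18) / 7.0975 = -1.9725.
        Two-sided p = 2*Phi(z) = 0.048551.
Step 6: alpha = 0.05. reject H0.

W+ = 32, W- = 4, W = min = 4, p = 0.048551, reject H0.


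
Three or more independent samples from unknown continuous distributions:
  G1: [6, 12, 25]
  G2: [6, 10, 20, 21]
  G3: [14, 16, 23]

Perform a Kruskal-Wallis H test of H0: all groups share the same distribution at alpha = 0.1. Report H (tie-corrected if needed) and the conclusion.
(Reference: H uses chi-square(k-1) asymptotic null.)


Step 1: Combine all N = 10 observations and assign midranks.
sorted (value, group, rank): (6,G1,1.5), (6,G2,1.5), (10,G2,3), (12,G1,4), (14,G3,5), (16,G3,6), (20,G2,7), (21,G2,8), (23,G3,9), (25,G1,10)
Step 2: Sum ranks within each group.
R_1 = 15.5 (n_1 = 3)
R_2 = 19.5 (n_2 = 4)
R_3 = 20 (n_3 = 3)
Step 3: H = 12/(N(N+1)) * sum(R_i^2/n_i) - 3(N+1)
     = 12/(10*11) * (15.5^2/3 + 19.5^2/4 + 20^2/3) - 3*11
     = 0.109091 * 308.479 - 33
     = 0.652273.
Step 4: Ties present; correction factor C = 1 - 6/(10^3 - 10) = 0.993939. Corrected H = 0.652273 / 0.993939 = 0.656250.
Step 5: Under H0, H ~ chi^2(2); p-value = 0.720273.
Step 6: alpha = 0.1. fail to reject H0.

H = 0.6563, df = 2, p = 0.720273, fail to reject H0.


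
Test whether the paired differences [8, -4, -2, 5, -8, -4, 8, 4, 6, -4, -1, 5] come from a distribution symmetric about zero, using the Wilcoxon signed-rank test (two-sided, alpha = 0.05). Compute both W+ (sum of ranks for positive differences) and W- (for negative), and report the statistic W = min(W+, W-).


Step 1: Drop any zero differences (none here) and take |d_i|.
|d| = [8, 4, 2, 5, 8, 4, 8, 4, 6, 4, 1, 5]
Step 2: Midrank |d_i| (ties get averaged ranks).
ranks: |8|->11, |4|->4.5, |2|->2, |5|->7.5, |8|->11, |4|->4.5, |8|->11, |4|->4.5, |6|->9, |4|->4.5, |1|->1, |5|->7.5
Step 3: Attach original signs; sum ranks with positive sign and with negative sign.
W+ = 11 + 7.5 + 11 + 4.5 + 9 + 7.5 = 50.5
W- = 4.5 + 2 + 11 + 4.5 + 4.5 + 1 = 27.5
(Check: W+ + W- = 78 should equal n(n+1)/2 = 78.)
Step 4: Test statistic W = min(W+, W-) = 27.5.
Step 5: Ties in |d|, so use the tie-corrected normal approximation.
        E[W] = n(n+1)/4 = 12*13/4 = 39.
        Tie groups: |d|=4 (t=4), |d|=5 (t=2), |d|=8 (t=3); sum(t^3 - t) = 90.
        Var[W] = n(n+1)(2n+1)/24 - sum(t^3-t)/48 = 3900/24 - 90/48 = 160.625.
        z = (W - E[W]) / sqrt(Var[W]) = (27.5 - 39) / 12.6738 = -0.9074.
        Two-sided p = 2*Phi(z) = 0.364204.
Step 6: alpha = 0.05. fail to reject H0.

W+ = 50.5, W- = 27.5, W = min = 27.5, p = 0.364204, fail to reject H0.


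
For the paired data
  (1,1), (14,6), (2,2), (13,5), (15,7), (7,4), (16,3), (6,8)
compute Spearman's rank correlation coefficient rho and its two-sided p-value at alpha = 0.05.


Step 1: Rank x and y separately (midranks; no ties here).
rank(x): 1->1, 14->6, 2->2, 13->5, 15->7, 7->4, 16->8, 6->3
rank(y): 1->1, 6->6, 2->2, 5->5, 7->7, 4->4, 3->3, 8->8
Step 2: d_i = R_x(i) - R_y(i); compute d_i^2.
  (1-1)^2=0, (6-6)^2=0, (2-2)^2=0, (5-5)^2=0, (7-7)^2=0, (4-4)^2=0, (8-3)^2=25, (3-8)^2=25
sum(d^2) = 50.
Step 3: rho = 1 - 6*50 / (8*(8^2 - 1)) = 1 - 300/504 = 0.404762.
Step 4: Under H0, t = rho * sqrt((n-2)/(1-rho^2)) = 1.0842 ~ t(6).
Step 5: Two-sided p-value from the t-distribution with 6 df = 0.319889.
Step 6: alpha = 0.05. fail to reject H0.

rho = 0.4048, p = 0.319889, fail to reject H0 at alpha = 0.05.


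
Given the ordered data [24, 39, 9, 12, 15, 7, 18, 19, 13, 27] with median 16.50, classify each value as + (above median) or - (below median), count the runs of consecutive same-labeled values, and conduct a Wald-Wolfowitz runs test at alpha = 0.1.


Step 1: Compute median = 16.50; label A = above, B = below.
Labels in order: AABBBBAABA  (n_A = 5, n_B = 5)
Step 2: Count runs R = 5.
Step 3: Under H0 (random ordering), E[R] = 2*n_A*n_B/(n_A+n_B) + 1 = 2*5*5/10 + 1 = 6.0000.
        Var[R] = 2*n_A*n_B*(2*n_A*n_B - n_A - n_B) / ((n_A+n_B)^2 * (n_A+n_B-1)) = 2000/900 = 2.2222.
        SD[R] = 1.4907.
Step 4: Continuity-corrected z = (R + 0.5 - E[R]) / SD[R] = (5 + 0.5 - 6.0000) / 1.4907 = -0.3354.
Step 5: Two-sided p-value via normal approximation = 2*(1 - Phi(|z|)) = 0.737316.
Step 6: alpha = 0.1. fail to reject H0.

R = 5, z = -0.3354, p = 0.737316, fail to reject H0.


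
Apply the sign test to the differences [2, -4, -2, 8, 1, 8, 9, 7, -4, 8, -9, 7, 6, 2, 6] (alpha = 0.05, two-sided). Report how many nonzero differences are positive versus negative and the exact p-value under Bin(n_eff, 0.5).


Step 1: Discard zero differences. Original n = 15; n_eff = number of nonzero differences = 15.
Nonzero differences (with sign): +2, -4, -2, +8, +1, +8, +9, +7, -4, +8, -9, +7, +6, +2, +6
Step 2: Count signs: positive = 11, negative = 4.
Step 3: Under H0: P(positive) = 0.5, so the number of positives S ~ Bin(15, 0.5).
Step 4: Two-sided exact p-value = sum of Bin(15,0.5) probabilities at or below the observed probability = 0.118469.
Step 5: alpha = 0.05. fail to reject H0.

n_eff = 15, pos = 11, neg = 4, p = 0.118469, fail to reject H0.


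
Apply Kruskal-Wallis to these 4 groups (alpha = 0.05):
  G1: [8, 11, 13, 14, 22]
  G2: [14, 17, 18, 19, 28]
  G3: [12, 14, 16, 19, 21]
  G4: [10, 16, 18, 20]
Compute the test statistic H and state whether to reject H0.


Step 1: Combine all N = 19 observations and assign midranks.
sorted (value, group, rank): (8,G1,1), (10,G4,2), (11,G1,3), (12,G3,4), (13,G1,5), (14,G1,7), (14,G2,7), (14,G3,7), (16,G3,9.5), (16,G4,9.5), (17,G2,11), (18,G2,12.5), (18,G4,12.5), (19,G2,14.5), (19,G3,14.5), (20,G4,16), (21,G3,17), (22,G1,18), (28,G2,19)
Step 2: Sum ranks within each group.
R_1 = 34 (n_1 = 5)
R_2 = 64 (n_2 = 5)
R_3 = 52 (n_3 = 5)
R_4 = 40 (n_4 = 4)
Step 3: H = 12/(N(N+1)) * sum(R_i^2/n_i) - 3(N+1)
     = 12/(19*20) * (34^2/5 + 64^2/5 + 52^2/5 + 40^2/4) - 3*20
     = 0.031579 * 1991.2 - 60
     = 2.880000.
Step 4: Ties present; correction factor C = 1 - 42/(19^3 - 19) = 0.993860. Corrected H = 2.880000 / 0.993860 = 2.897793.
Step 5: Under H0, H ~ chi^2(3); p-value = 0.407653.
Step 6: alpha = 0.05. fail to reject H0.

H = 2.8978, df = 3, p = 0.407653, fail to reject H0.


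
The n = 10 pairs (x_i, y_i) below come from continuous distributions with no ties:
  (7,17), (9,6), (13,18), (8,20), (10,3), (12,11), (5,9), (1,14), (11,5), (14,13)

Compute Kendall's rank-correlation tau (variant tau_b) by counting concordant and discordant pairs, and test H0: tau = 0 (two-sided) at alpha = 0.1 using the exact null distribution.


Step 1: Enumerate the 45 unordered pairs (i,j) with i<j and classify each by sign(x_j-x_i) * sign(y_j-y_i).
  (1,2):dx=+2,dy=-11->D; (1,3):dx=+6,dy=+1->C; (1,4):dx=+1,dy=+3->C; (1,5):dx=+3,dy=-14->D
  (1,6):dx=+5,dy=-6->D; (1,7):dx=-2,dy=-8->C; (1,8):dx=-6,dy=-3->C; (1,9):dx=+4,dy=-12->D
  (1,10):dx=+7,dy=-4->D; (2,3):dx=+4,dy=+12->C; (2,4):dx=-1,dy=+14->D; (2,5):dx=+1,dy=-3->D
  (2,6):dx=+3,dy=+5->C; (2,7):dx=-4,dy=+3->D; (2,8):dx=-8,dy=+8->D; (2,9):dx=+2,dy=-1->D
  (2,10):dx=+5,dy=+7->C; (3,4):dx=-5,dy=+2->D; (3,5):dx=-3,dy=-15->C; (3,6):dx=-1,dy=-7->C
  (3,7):dx=-8,dy=-9->C; (3,8):dx=-12,dy=-4->C; (3,9):dx=-2,dy=-13->C; (3,10):dx=+1,dy=-5->D
  (4,5):dx=+2,dy=-17->D; (4,6):dx=+4,dy=-9->D; (4,7):dx=-3,dy=-11->C; (4,8):dx=-7,dy=-6->C
  (4,9):dx=+3,dy=-15->D; (4,10):dx=+6,dy=-7->D; (5,6):dx=+2,dy=+8->C; (5,7):dx=-5,dy=+6->D
  (5,8):dx=-9,dy=+11->D; (5,9):dx=+1,dy=+2->C; (5,10):dx=+4,dy=+10->C; (6,7):dx=-7,dy=-2->C
  (6,8):dx=-11,dy=+3->D; (6,9):dx=-1,dy=-6->C; (6,10):dx=+2,dy=+2->C; (7,8):dx=-4,dy=+5->D
  (7,9):dx=+6,dy=-4->D; (7,10):dx=+9,dy=+4->C; (8,9):dx=+10,dy=-9->D; (8,10):dx=+13,dy=-1->D
  (9,10):dx=+3,dy=+8->C
Step 2: C = 22, D = 23, total pairs = 45.
Step 3: tau = (C - D)/(n(n-1)/2) = (22 - 23)/45 = -0.022222.
Step 4: Exact two-sided p-value (enumerate n! = 3628800 permutations of y under H0): p = 1.000000.
Step 5: alpha = 0.1. fail to reject H0.

tau_b = -0.0222 (C=22, D=23), p = 1.000000, fail to reject H0.


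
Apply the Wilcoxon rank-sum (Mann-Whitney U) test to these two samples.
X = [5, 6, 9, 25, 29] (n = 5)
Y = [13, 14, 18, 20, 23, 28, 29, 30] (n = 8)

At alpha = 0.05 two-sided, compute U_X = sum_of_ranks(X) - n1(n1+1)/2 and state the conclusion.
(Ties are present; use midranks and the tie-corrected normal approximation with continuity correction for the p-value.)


Step 1: Combine and sort all 13 observations; assign midranks.
sorted (value, group): (5,X), (6,X), (9,X), (13,Y), (14,Y), (18,Y), (20,Y), (23,Y), (25,X), (28,Y), (29,X), (29,Y), (30,Y)
ranks: 5->1, 6->2, 9->3, 13->4, 14->5, 18->6, 20->7, 23->8, 25->9, 28->10, 29->11.5, 29->11.5, 30->13
Step 2: Rank sum for X: R1 = 1 + 2 + 3 + 9 + 11.5 = 26.5.
Step 3: U_X = R1 - n1(n1+1)/2 = 26.5 - 5*6/2 = 26.5 - 15 = 11.5.
       U_Y = n1*n2 - U_X = 40 - 11.5 = 28.5.
Step 4: Ties are present, so use the tie-corrected normal approximation (with continuity correction) for the p-value.
Step 5: p-value = 0.240919; compare to alpha = 0.05. fail to reject H0.

U_X = 11.5, p = 0.240919, fail to reject H0 at alpha = 0.05.
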